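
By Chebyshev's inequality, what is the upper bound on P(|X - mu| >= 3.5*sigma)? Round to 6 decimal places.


P <= 1/k^2
k^2 = 3.5^2 = 12.25
1/k^2 = 1 / 12.25 = 4/49 ≈ 0.08163265

0.081633


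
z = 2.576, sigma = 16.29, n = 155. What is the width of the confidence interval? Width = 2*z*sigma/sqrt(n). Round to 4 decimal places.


width = 2*z*sigma/sqrt(n)
2*z*sigma = 2 * 2.576 * 16.29 = 83.92608
sqrt(155) ≈ 12.449900
width = 83.92608 / 12.449900 ≈ 6.741105

6.7411


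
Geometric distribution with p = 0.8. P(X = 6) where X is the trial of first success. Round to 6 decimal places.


P = (1-p)^(k-1) * p
(1-p)^(k-1) = 0.2^5 = 0.00032
P = 0.00032 * 0.8 = 0.000256

0.000256


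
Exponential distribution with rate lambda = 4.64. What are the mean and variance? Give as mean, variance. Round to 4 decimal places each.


mean = 1/lam, var = 1/lam^2
mean = 1 / 4.64 = 25/116 ≈ 0.215517
lam^2 = 4.64^2 = 21.5296
var = 1 / 21.5296 ≈ 0.046448

0.2155, 0.0464


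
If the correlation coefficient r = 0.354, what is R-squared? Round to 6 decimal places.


R^2 = r^2 = (0.354)^2 = 0.125316

0.125316


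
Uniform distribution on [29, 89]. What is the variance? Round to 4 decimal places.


Var = (b-a)^2 / 12
(b-a)^2 = (89 - 29)^2 = 3600
Var = 3600/12 = 300

300.0000


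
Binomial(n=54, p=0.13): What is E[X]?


E[X] = n*p = 54 * 0.13 = 7.02

7.02


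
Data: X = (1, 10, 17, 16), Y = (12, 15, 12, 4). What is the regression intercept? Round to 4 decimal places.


a = ybar - b*xbar, where b = sum((xi-xbar)(yi-ybar)) / sum((xi-xbar)^2)
n = 4, xbar = 44/4 = 11, ybar = 43/4 = 10.75
Sxy = sum((xi-xbar)(yi-ybar)) = -43
Sxx = sum((xi-xbar)^2) = 162
b = Sxy / Sxx = -43/162 ≈ -0.265432
a = 10.75 - (-0.265432) * 11 = 4429/324 ≈ 13.669753

13.6698


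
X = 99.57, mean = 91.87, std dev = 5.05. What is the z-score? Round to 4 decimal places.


z = (X - mu) / sigma
X - mu = 99.57 - 91.87 = 7.7
z = 7.7 / 5.05 = 154/101 ≈ 1.524752

1.5248


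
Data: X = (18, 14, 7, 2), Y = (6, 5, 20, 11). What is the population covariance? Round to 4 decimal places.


Cov = (1/n)*sum((xi-xbar)(yi-ybar))
n = 4, xbar = 41/4 = 10.25, ybar = 42/4 = 10.5
sum((xi-xbar)(yi-ybar)) = -90.5
Cov = -90.5 / 4 = -22.625

-22.6250


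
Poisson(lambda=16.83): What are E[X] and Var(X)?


E[X] = Var(X) = lambda = 16.83

16.83, 16.83


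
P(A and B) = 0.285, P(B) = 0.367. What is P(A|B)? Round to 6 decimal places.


P(A|B) = P(A and B) / P(B) = 0.285 / 0.367 = 285/367 ≈ 0.77656676

0.776567


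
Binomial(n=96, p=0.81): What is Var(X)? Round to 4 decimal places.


Var = n*p*(1-p) = 96 * 0.81 * 0.19 = 14.7744

14.7744


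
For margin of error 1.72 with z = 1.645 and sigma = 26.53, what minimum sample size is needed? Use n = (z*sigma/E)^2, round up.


z*sigma/E = 1.645 * 26.53 / 1.72 ≈ 25.373169
(z*sigma/E)^2 ≈ 643.797685
round up: n = 644

644


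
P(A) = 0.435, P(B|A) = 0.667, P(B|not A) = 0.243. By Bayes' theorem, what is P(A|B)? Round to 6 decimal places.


P(A|B) = P(B|A)*P(A) / P(B), P(B) = P(B|A)*P(A) + P(B|not A)*P(not A)
P(B|A)*P(A) = 0.667 * 0.435 = 0.290145
P(B|not A)*P(not A) = 0.243 * 0.565 = 0.137295
P(B) = 0.290145 + 0.137295 = 0.42744
P(A|B) = 0.290145 / 0.42744 ≈ 0.67879702

0.678797


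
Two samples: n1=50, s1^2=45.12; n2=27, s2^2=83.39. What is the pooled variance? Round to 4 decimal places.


sp^2 = ((n1-1)*s1^2 + (n2-1)*s2^2)/(n1+n2-2)
(n1-1)*s1^2 = 49 * 45.12 = 2210.88
(n2-1)*s2^2 = 26 * 83.39 = 2168.14
numerator = 2210.88 + 2168.14 = 4379.02
n1+n2-2 = 75
sp^2 = 4379.02 / 75 = 218951/3750 ≈ 58.386933

58.3869


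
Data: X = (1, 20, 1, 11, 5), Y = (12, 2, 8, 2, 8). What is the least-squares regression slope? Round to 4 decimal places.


b = sum((xi-xbar)(yi-ybar)) / sum((xi-xbar)^2)
n = 5, xbar = 38/5 = 7.6, ybar = 32/5 = 6.4
Sxy = sum((xi-xbar)(yi-ybar)) = -121.2
Sxx = sum((xi-xbar)^2) = 259.2
b = Sxy / Sxx = -101/216 ≈ -0.467593

-0.4676


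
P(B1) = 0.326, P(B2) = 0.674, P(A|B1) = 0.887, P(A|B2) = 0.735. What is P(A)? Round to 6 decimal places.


P(A) = P(A|B1)*P(B1) + P(A|B2)*P(B2)
P(A|B1)*P(B1) = 0.887 * 0.326 = 0.289162
P(A|B2)*P(B2) = 0.735 * 0.674 = 0.49539
P(A) = 0.289162 + 0.49539 = 0.784552

0.784552


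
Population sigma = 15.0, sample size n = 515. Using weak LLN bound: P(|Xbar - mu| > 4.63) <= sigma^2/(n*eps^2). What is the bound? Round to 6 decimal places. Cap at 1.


bound = min(1, sigma^2/(n*eps^2))
sigma^2 = 15.0^2 = 225
n*eps^2 = 515 * 4.63^2 = 515 * 21.4369 = 11040.0035
sigma^2/(n*eps^2) = 225 / 11040.0035 ≈ 0.02038043

0.020380


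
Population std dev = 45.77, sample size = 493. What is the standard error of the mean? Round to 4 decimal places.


SE = sigma / sqrt(n)
sqrt(493) ≈ 22.203603
SE = 45.77 / 22.203603 ≈ 2.061377

2.0614


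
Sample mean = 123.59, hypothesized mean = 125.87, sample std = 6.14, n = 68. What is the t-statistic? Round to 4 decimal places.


t = (xbar - mu0) / (s/sqrt(n))
xbar - mu0 = 123.59 - 125.87 = -2.28
sqrt(68) ≈ 8.24621125
s/sqrt(n) = 6.14 / 8.24621125 ≈ 0.74458437
t = -2.28 / 0.74458437 ≈ -3.062111

-3.0621


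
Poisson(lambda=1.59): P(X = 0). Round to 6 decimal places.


P = e^(-lam) * lam^k / k!
e^(-1.59) ≈ 0.2039256
lam^k = 1.59^0 = 1
k! = 0! = 1
P = 0.2039256 * 1 / 1 ≈ 0.203926

0.203926


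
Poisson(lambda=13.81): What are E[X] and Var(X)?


E[X] = Var(X) = lambda = 13.81

13.81, 13.81


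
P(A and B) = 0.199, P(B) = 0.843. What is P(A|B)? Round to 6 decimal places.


P(A|B) = P(A and B) / P(B) = 0.199 / 0.843 = 199/843 ≈ 0.23606168

0.236062


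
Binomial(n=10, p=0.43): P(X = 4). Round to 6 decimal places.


P = C(n,k) * p^k * (1-p)^(n-k)
C(10,4) = 210
p^k = 0.43^4 = 0.03418801
(1-p)^(n-k) = 0.57^6 ≈ 0.03429645
P = 210 * 0.03418801 * 0.03429645 ≈ 0.246231

0.246231


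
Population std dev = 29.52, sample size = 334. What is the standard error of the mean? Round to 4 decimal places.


SE = sigma / sqrt(n)
sqrt(334) ≈ 18.275667
SE = 29.52 / 18.275667 ≈ 1.615263

1.6153


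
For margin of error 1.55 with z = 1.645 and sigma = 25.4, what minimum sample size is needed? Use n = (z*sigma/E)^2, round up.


z*sigma/E = 1.645 * 25.4 / 1.55 = 41783/1550 ≈ 26.956774
(z*sigma/E)^2 ≈ 726.667675
round up: n = 727

727


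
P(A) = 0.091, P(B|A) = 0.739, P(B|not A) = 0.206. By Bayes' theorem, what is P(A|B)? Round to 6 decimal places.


P(A|B) = P(B|A)*P(A) / P(B), P(B) = P(B|A)*P(A) + P(B|not A)*P(not A)
P(B|A)*P(A) = 0.739 * 0.091 = 0.067249
P(B|not A)*P(not A) = 0.206 * 0.909 = 0.187254
P(B) = 0.067249 + 0.187254 = 0.254503
P(A|B) = 0.067249 / 0.254503 ≈ 0.26423657

0.264237


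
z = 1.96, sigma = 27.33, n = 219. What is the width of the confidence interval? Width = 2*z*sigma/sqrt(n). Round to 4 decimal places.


width = 2*z*sigma/sqrt(n)
2*z*sigma = 2 * 1.96 * 27.33 = 107.1336
sqrt(219) ≈ 14.798649
width = 107.1336 / 14.798649 ≈ 7.239418

7.2394


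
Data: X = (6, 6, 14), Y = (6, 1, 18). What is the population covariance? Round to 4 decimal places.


Cov = (1/n)*sum((xi-xbar)(yi-ybar))
n = 3, xbar = 26/3 ≈ 8.666667, ybar = 25/3 ≈ 8.333333
sum((xi-xbar)(yi-ybar)) = 232/3 ≈ 77.333333
Cov = 77.333333 / 3 = 232/9 ≈ 25.777778

25.7778


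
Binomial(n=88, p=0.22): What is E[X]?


E[X] = n*p = 88 * 0.22 = 19.36

19.36


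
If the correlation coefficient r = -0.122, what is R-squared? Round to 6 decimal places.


R^2 = r^2 = (-0.122)^2 = 0.014884

0.014884


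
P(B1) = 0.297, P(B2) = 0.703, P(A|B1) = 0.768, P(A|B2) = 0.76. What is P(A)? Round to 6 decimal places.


P(A) = P(A|B1)*P(B1) + P(A|B2)*P(B2)
P(A|B1)*P(B1) = 0.768 * 0.297 = 0.228096
P(A|B2)*P(B2) = 0.76 * 0.703 = 0.53428
P(A) = 0.228096 + 0.53428 = 0.762376

0.762376


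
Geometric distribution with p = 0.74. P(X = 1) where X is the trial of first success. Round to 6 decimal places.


P = (1-p)^(k-1) * p
(1-p)^(k-1) = 0.26^0 = 1
P = 1 * 0.74 = 0.74

0.740000


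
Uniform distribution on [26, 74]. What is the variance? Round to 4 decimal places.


Var = (b-a)^2 / 12
(b-a)^2 = (74 - 26)^2 = 2304
Var = 2304/12 = 192

192.0000


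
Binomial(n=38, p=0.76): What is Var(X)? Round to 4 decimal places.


Var = n*p*(1-p) = 38 * 0.76 * 0.24 = 6.9312

6.9312


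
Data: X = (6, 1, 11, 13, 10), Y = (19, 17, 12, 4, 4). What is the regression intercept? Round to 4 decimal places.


a = ybar - b*xbar, where b = sum((xi-xbar)(yi-ybar)) / sum((xi-xbar)^2)
n = 5, xbar = 41/5 = 8.2, ybar = 56/5 = 11.2
Sxy = sum((xi-xbar)(yi-ybar)) = -104.2
Sxx = sum((xi-xbar)^2) = 90.8
b = Sxy / Sxx = -521/454 ≈ -1.147577
a = 11.2 - (-1.147577) * 8.2 = 9357/454 ≈ 20.610132

20.6101


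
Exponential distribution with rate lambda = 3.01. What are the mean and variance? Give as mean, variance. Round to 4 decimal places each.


mean = 1/lam, var = 1/lam^2
mean = 1 / 3.01 = 100/301 ≈ 0.332226
lam^2 = 3.01^2 = 9.0601
var = 1 / 9.0601 ≈ 0.110374

0.3322, 0.1104


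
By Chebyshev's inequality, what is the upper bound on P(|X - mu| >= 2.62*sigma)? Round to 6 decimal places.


P <= 1/k^2
k^2 = 2.62^2 = 6.8644
1/k^2 = 1 / 6.8644 ≈ 0.14567916

0.145679


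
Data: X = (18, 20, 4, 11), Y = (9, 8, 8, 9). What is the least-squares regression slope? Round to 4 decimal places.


b = sum((xi-xbar)(yi-ybar)) / sum((xi-xbar)^2)
n = 4, xbar = 53/4 = 13.25, ybar = 34/4 = 8.5
Sxy = sum((xi-xbar)(yi-ybar)) = 2.5
Sxx = sum((xi-xbar)^2) = 158.75
b = Sxy / Sxx = 2/127 ≈ 0.015748

0.0157


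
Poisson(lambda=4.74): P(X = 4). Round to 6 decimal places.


P = e^(-lam) * lam^k / k!
e^(-4.74) ≈ 0.008738646
lam^k = 4.74^4 ≈ 504.793050
k! = 4! = 24
P = 0.008738646 * 504.793050 / 24 ≈ 0.183800

0.183800


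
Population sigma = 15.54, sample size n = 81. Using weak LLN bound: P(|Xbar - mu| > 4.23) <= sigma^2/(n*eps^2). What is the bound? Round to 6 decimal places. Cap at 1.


bound = min(1, sigma^2/(n*eps^2))
sigma^2 = 15.54^2 = 241.4916
n*eps^2 = 81 * 4.23^2 = 81 * 17.8929 = 1449.3249
sigma^2/(n*eps^2) = 241.4916 / 1449.3249 ≈ 0.16662351

0.166624


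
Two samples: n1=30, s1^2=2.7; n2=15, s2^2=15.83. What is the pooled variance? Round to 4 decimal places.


sp^2 = ((n1-1)*s1^2 + (n2-1)*s2^2)/(n1+n2-2)
(n1-1)*s1^2 = 29 * 2.7 = 78.3
(n2-1)*s2^2 = 14 * 15.83 = 221.62
numerator = 78.3 + 221.62 = 299.92
n1+n2-2 = 43
sp^2 = 299.92 / 43 = 7498/1075 ≈ 6.974884

6.9749


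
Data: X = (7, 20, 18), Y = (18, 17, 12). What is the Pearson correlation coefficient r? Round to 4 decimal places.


r = sum((xi-xbar)(yi-ybar)) / sqrt(sum((xi-xbar)^2) * sum((yi-ybar)^2))
n = 3, xbar = 45/3 = 15, ybar = 47/3 ≈ 15.666667
Sxy = sum((xi-xbar)(yi-ybar)) = -23
Sxx = sum((xi-xbar)^2) = 98
Syy = sum((yi-ybar)^2) = 62/3 ≈ 20.666667
sqrt(Sxx*Syy) ≈ 45.003704
r = Sxy / sqrt(Sxx*Syy) = -23 / 45.003704 ≈ -0.511069

-0.5111


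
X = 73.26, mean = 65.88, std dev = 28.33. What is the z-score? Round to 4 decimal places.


z = (X - mu) / sigma
X - mu = 73.26 - 65.88 = 7.38
z = 7.38 / 28.33 = 738/2833 ≈ 0.260501

0.2605


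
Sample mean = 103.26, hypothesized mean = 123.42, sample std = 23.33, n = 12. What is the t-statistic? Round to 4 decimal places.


t = (xbar - mu0) / (s/sqrt(n))
xbar - mu0 = 103.26 - 123.42 = -20.16
sqrt(12) ≈ 3.46410162
s/sqrt(n) = 23.33 / 3.46410162 ≈ 6.73479089
t = -20.16 / 6.73479089 ≈ -2.993411

-2.9934


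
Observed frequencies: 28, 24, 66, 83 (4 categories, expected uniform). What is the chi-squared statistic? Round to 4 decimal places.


chi2 = sum((O-E)^2/E), E = total/4
total = 201, E = 201/4 = 50.25
(28 - 50.25)^2 / 50.25 = 495.0625 / 50.25 = 7921/804 ≈ 9.851990
(24 - 50.25)^2 / 50.25 = 689.0625 / 50.25 = 3675/268 ≈ 13.712687
(66 - 50.25)^2 / 50.25 = 248.0625 / 50.25 = 1323/268 ≈ 4.936567
(83 - 50.25)^2 / 50.25 = 1072.5625 / 50.25 = 17161/804 ≈ 21.344527
chi2 = 10019/201 ≈ 49.845771

49.8458


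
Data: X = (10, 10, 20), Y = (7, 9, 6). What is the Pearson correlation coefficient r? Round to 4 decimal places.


r = sum((xi-xbar)(yi-ybar)) / sqrt(sum((xi-xbar)^2) * sum((yi-ybar)^2))
n = 3, xbar = 40/3 ≈ 13.333333, ybar = 22/3 ≈ 7.333333
Sxy = sum((xi-xbar)(yi-ybar)) = -40/3 ≈ -13.333333
Sxx = sum((xi-xbar)^2) = 200/3 ≈ 66.666667
Syy = sum((yi-ybar)^2) = 14/3 ≈ 4.666667
sqrt(Sxx*Syy) ≈ 17.638342
r = Sxy / sqrt(Sxx*Syy) = -13.333333 / 17.638342 ≈ -0.755929

-0.7559


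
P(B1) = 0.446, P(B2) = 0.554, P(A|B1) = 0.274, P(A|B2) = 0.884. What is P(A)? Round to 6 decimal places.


P(A) = P(A|B1)*P(B1) + P(A|B2)*P(B2)
P(A|B1)*P(B1) = 0.274 * 0.446 = 0.122204
P(A|B2)*P(B2) = 0.884 * 0.554 = 0.489736
P(A) = 0.122204 + 0.489736 = 0.61194

0.611940


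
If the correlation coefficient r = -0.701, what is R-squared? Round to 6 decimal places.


R^2 = r^2 = (-0.701)^2 = 0.491401

0.491401


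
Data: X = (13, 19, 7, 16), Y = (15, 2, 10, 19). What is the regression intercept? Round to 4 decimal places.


a = ybar - b*xbar, where b = sum((xi-xbar)(yi-ybar)) / sum((xi-xbar)^2)
n = 4, xbar = 55/4 = 13.75, ybar = 46/4 = 11.5
Sxy = sum((xi-xbar)(yi-ybar)) = -25.5
Sxx = sum((xi-xbar)^2) = 78.75
b = Sxy / Sxx = -34/105 ≈ -0.323810
a = 11.5 - (-0.323810) * 13.75 = 335/21 ≈ 15.952381

15.9524


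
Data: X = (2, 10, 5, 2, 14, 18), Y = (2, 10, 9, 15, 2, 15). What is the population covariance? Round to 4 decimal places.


Cov = (1/n)*sum((xi-xbar)(yi-ybar))
n = 6, xbar = 51/6 = 8.5, ybar = 53/6 ≈ 8.833333
sum((xi-xbar)(yi-ybar)) = 26.5
Cov = 26.5 / 6 = 53/12 ≈ 4.416667

4.4167


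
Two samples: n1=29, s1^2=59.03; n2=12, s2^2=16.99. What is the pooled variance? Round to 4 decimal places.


sp^2 = ((n1-1)*s1^2 + (n2-1)*s2^2)/(n1+n2-2)
(n1-1)*s1^2 = 28 * 59.03 = 1652.84
(n2-1)*s2^2 = 11 * 16.99 = 186.89
numerator = 1652.84 + 186.89 = 1839.73
n1+n2-2 = 39
sp^2 = 1839.73 / 39 = 183973/3900 ≈ 47.172564

47.1726


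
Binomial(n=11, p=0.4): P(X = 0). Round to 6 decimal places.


P = C(n,k) * p^k * (1-p)^(n-k)
C(11,0) = 1
p^k = 0.4^0 = 1
(1-p)^(n-k) = 0.6^11 ≈ 0.003627971
P = 1 * 1 * 0.003627971 ≈ 0.003628

0.003628


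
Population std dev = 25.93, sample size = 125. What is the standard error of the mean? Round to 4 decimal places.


SE = sigma / sqrt(n)
sqrt(125) ≈ 11.180340
SE = 25.93 / 11.180340 ≈ 2.319250

2.3192


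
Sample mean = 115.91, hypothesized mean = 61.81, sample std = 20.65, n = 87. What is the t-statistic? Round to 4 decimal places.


t = (xbar - mu0) / (s/sqrt(n))
xbar - mu0 = 115.91 - 61.81 = 54.1
sqrt(87) ≈ 9.32737905
s/sqrt(n) = 20.65 / 9.32737905 ≈ 2.21391238
t = 54.1 / 2.21391238 ≈ 24.436378

24.4364


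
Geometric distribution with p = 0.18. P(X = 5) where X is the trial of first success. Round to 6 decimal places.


P = (1-p)^(k-1) * p
(1-p)^(k-1) = 0.82^4 ≈ 0.4521218
P = 0.4521218 * 0.18 ≈ 0.08138192

0.081382


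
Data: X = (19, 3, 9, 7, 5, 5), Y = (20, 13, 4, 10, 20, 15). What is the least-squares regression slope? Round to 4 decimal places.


b = sum((xi-xbar)(yi-ybar)) / sum((xi-xbar)^2)
n = 6, xbar = 48/6 = 8, ybar = 82/6 = 41/3 ≈ 13.666667
Sxy = sum((xi-xbar)(yi-ybar)) = 44
Sxx = sum((xi-xbar)^2) = 166
b = Sxy / Sxx = 22/83 ≈ 0.265060

0.2651


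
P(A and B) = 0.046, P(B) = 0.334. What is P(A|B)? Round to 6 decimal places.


P(A|B) = P(A and B) / P(B) = 0.046 / 0.334 = 23/167 ≈ 0.13772455

0.137725


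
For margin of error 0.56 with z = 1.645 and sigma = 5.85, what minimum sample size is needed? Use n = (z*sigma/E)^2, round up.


z*sigma/E = 1.645 * 5.85 / 0.56 = 17.184375
(z*sigma/E)^2 ≈ 295.302744
round up: n = 296

296


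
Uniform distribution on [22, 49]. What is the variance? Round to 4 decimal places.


Var = (b-a)^2 / 12
(b-a)^2 = (49 - 22)^2 = 729
Var = 729/12 = 60.75

60.7500


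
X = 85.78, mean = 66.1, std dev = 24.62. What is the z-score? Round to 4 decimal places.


z = (X - mu) / sigma
X - mu = 85.78 - 66.1 = 19.68
z = 19.68 / 24.62 = 984/1231 ≈ 0.799350

0.7994


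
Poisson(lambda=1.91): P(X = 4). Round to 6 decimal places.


P = e^(-lam) * lam^k / k!
e^(-1.91) ≈ 0.1480804
lam^k = 1.91^4 ≈ 13.308634
k! = 4! = 24
P = 0.1480804 * 13.308634 / 24 ≈ 0.082114

0.082114


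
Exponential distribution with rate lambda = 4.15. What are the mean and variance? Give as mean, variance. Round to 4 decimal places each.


mean = 1/lam, var = 1/lam^2
mean = 1 / 4.15 = 20/83 ≈ 0.240964
lam^2 = 4.15^2 = 17.2225
var = 1 / 17.2225 = 400/6889 ≈ 0.058064

0.2410, 0.0581


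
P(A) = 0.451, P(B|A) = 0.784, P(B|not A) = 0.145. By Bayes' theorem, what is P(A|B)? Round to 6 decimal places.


P(A|B) = P(B|A)*P(A) / P(B), P(B) = P(B|A)*P(A) + P(B|not A)*P(not A)
P(B|A)*P(A) = 0.784 * 0.451 = 0.353584
P(B|not A)*P(not A) = 0.145 * 0.549 = 0.079605
P(B) = 0.353584 + 0.079605 = 0.433189
P(A|B) = 0.353584 / 0.433189 ≈ 0.81623495

0.816235


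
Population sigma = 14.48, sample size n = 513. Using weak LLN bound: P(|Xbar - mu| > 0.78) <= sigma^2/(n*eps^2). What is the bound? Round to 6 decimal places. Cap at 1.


bound = min(1, sigma^2/(n*eps^2))
sigma^2 = 14.48^2 = 209.6704
n*eps^2 = 513 * 0.78^2 = 513 * 0.6084 = 312.1092
sigma^2/(n*eps^2) = 209.6704 / 312.1092 ≈ 0.67178539

0.671785


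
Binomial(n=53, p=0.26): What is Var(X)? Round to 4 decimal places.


Var = n*p*(1-p) = 53 * 0.26 * 0.74 = 10.1972

10.1972


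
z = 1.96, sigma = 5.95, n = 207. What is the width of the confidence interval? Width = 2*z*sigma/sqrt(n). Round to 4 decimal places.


width = 2*z*sigma/sqrt(n)
2*z*sigma = 2 * 1.96 * 5.95 = 23.324
sqrt(207) ≈ 14.387495
width = 23.324 / 14.387495 ≈ 1.621130

1.6211


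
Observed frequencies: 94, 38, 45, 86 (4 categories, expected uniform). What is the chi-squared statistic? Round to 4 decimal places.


chi2 = sum((O-E)^2/E), E = total/4
total = 263, E = 263/4 = 65.75
(94 - 65.75)^2 / 65.75 = 798.0625 / 65.75 = 12769/1052 ≈ 12.137833
(38 - 65.75)^2 / 65.75 = 770.0625 / 65.75 = 12321/1052 ≈ 11.711977
(45 - 65.75)^2 / 65.75 = 430.5625 / 65.75 = 6889/1052 ≈ 6.548479
(86 - 65.75)^2 / 65.75 = 410.0625 / 65.75 = 6561/1052 ≈ 6.236692
chi2 = 9635/263 ≈ 36.634981

36.6350


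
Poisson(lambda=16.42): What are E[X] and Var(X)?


E[X] = Var(X) = lambda = 16.42

16.42, 16.42


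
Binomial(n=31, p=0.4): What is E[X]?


E[X] = n*p = 31 * 0.4 = 12.4

12.4


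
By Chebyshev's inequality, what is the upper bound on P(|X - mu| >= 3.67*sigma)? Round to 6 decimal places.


P <= 1/k^2
k^2 = 3.67^2 = 13.4689
1/k^2 = 1 / 13.4689 ≈ 0.07424511

0.074245


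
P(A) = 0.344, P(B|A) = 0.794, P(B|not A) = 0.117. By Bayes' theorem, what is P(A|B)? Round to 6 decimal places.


P(A|B) = P(B|A)*P(A) / P(B), P(B) = P(B|A)*P(A) + P(B|not A)*P(not A)
P(B|A)*P(A) = 0.794 * 0.344 = 0.273136
P(B|not A)*P(not A) = 0.117 * 0.656 = 0.076752
P(B) = 0.273136 + 0.076752 = 0.349888
P(A|B) = 0.273136 / 0.349888 ≈ 0.78063838

0.780638


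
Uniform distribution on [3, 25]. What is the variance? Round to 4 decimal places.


Var = (b-a)^2 / 12
(b-a)^2 = (25 - 3)^2 = 484
Var = 484/12 ≈ 40.333333

40.3333


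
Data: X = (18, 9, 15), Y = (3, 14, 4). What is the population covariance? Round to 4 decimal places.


Cov = (1/n)*sum((xi-xbar)(yi-ybar))
n = 3, xbar = 42/3 = 14, ybar = 21/3 = 7
sum((xi-xbar)(yi-ybar)) = -54
Cov = -54 / 3 = -18

-18.0000


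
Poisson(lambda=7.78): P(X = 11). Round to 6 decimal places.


P = e^(-lam) * lam^k / k!
e^(-7.78) ≈ 0.0004180122
lam^k = 7.78^11 ≈ 6320851203.241559
k! = 11! = 39916800
P = 0.0004180122 * 6320851203.241559 / 39916800 ≈ 0.066192

0.066192


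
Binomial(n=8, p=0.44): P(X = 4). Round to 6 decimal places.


P = C(n,k) * p^k * (1-p)^(n-k)
C(8,4) = 70
p^k = 0.44^4 = 0.03748096
(1-p)^(n-k) = 0.56^4 = 0.09834496
P = 70 * 0.03748096 * 0.09834496 ≈ 0.258024

0.258024


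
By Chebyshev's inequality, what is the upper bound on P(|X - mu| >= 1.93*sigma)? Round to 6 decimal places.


P <= 1/k^2
k^2 = 1.93^2 = 3.7249
1/k^2 = 1 / 3.7249 ≈ 0.26846358

0.268464


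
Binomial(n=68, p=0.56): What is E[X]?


E[X] = n*p = 68 * 0.56 = 38.08

38.08


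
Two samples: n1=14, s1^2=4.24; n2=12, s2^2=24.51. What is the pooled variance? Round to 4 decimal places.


sp^2 = ((n1-1)*s1^2 + (n2-1)*s2^2)/(n1+n2-2)
(n1-1)*s1^2 = 13 * 4.24 = 55.12
(n2-1)*s2^2 = 11 * 24.51 = 269.61
numerator = 55.12 + 269.61 = 324.73
n1+n2-2 = 24
sp^2 = 324.73 / 24 = 32473/2400 ≈ 13.530417

13.5304


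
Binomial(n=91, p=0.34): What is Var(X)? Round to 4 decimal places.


Var = n*p*(1-p) = 91 * 0.34 * 0.66 = 20.4204

20.4204


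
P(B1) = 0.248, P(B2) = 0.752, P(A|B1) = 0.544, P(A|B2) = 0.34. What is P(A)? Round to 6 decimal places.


P(A) = P(A|B1)*P(B1) + P(A|B2)*P(B2)
P(A|B1)*P(B1) = 0.544 * 0.248 = 0.134912
P(A|B2)*P(B2) = 0.34 * 0.752 = 0.25568
P(A) = 0.134912 + 0.25568 = 0.390592

0.390592


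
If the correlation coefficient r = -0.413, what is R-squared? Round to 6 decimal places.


R^2 = r^2 = (-0.413)^2 = 0.170569

0.170569


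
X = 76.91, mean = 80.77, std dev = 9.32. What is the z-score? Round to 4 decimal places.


z = (X - mu) / sigma
X - mu = 76.91 - 80.77 = -3.86
z = -3.86 / 9.32 = -193/466 ≈ -0.414163

-0.4142


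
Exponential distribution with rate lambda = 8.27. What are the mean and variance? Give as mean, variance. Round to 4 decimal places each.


mean = 1/lam, var = 1/lam^2
mean = 1 / 8.27 = 100/827 ≈ 0.120919
lam^2 = 8.27^2 = 68.3929
var = 1 / 68.3929 ≈ 0.014621

0.1209, 0.0146


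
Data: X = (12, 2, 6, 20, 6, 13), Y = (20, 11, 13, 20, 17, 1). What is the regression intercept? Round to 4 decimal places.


a = ybar - b*xbar, where b = sum((xi-xbar)(yi-ybar)) / sum((xi-xbar)^2)
n = 6, xbar = 59/6 ≈ 9.833333, ybar = 82/6 = 41/3 ≈ 13.666667
Sxy = sum((xi-xbar)(yi-ybar)) = 146/3 ≈ 48.666667
Sxx = sum((xi-xbar)^2) = 1253/6 ≈ 208.833333
b = Sxy / Sxx = 292/1253 ≈ 0.233041
a = 13.666667 - 0.233041 * 9.833333 = 14253/1253 ≈ 11.375100

11.3751


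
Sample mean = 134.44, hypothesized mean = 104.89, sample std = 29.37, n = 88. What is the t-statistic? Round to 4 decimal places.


t = (xbar - mu0) / (s/sqrt(n))
xbar - mu0 = 134.44 - 104.89 = 29.55
sqrt(88) ≈ 9.38083152
s/sqrt(n) = 29.37 / 9.38083152 ≈ 3.13085252
t = 29.55 / 3.13085252 ≈ 9.438324

9.4383


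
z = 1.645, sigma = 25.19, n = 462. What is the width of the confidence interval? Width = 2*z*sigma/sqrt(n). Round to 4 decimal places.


width = 2*z*sigma/sqrt(n)
2*z*sigma = 2 * 1.645 * 25.19 = 82.8751
sqrt(462) ≈ 21.494185
width = 82.8751 / 21.494185 ≈ 3.855699

3.8557


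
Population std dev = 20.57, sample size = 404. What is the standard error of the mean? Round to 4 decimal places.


SE = sigma / sqrt(n)
sqrt(404) ≈ 20.099751
SE = 20.57 / 20.099751 ≈ 1.023396

1.0234


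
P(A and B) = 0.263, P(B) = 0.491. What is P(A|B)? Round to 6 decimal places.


P(A|B) = P(A and B) / P(B) = 0.263 / 0.491 = 263/491 ≈ 0.53564155

0.535642


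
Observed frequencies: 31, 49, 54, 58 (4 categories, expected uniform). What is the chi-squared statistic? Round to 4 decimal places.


chi2 = sum((O-E)^2/E), E = total/4
total = 192, E = 192/4 = 48
(31 - 48)^2 / 48 = 289 / 48 = 289/48 ≈ 6.020833
(49 - 48)^2 / 48 = 1 / 48 = 1/48 ≈ 0.020833
(54 - 48)^2 / 48 = 36 / 48 = 0.75
(58 - 48)^2 / 48 = 100 / 48 = 25/12 ≈ 2.083333
chi2 = 8.875

8.8750


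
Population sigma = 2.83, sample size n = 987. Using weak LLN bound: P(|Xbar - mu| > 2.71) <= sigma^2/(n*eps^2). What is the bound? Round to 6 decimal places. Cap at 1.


bound = min(1, sigma^2/(n*eps^2))
sigma^2 = 2.83^2 = 8.0089
n*eps^2 = 987 * 2.71^2 = 987 * 7.3441 = 7248.6267
sigma^2/(n*eps^2) = 8.0089 / 7248.6267 ≈ 0.00110489

0.001105


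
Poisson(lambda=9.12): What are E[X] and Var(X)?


E[X] = Var(X) = lambda = 9.12

9.12, 9.12


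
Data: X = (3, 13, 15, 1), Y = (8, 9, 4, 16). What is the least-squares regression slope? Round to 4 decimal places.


b = sum((xi-xbar)(yi-ybar)) / sum((xi-xbar)^2)
n = 4, xbar = 32/4 = 8, ybar = 37/4 = 9.25
Sxy = sum((xi-xbar)(yi-ybar)) = -79
Sxx = sum((xi-xbar)^2) = 148
b = Sxy / Sxx = -79/148 ≈ -0.533784

-0.5338


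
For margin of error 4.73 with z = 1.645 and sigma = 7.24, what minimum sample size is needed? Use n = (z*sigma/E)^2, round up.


z*sigma/E = 1.645 * 7.24 / 4.73 ≈ 2.517928
(z*sigma/E)^2 ≈ 6.339962
round up: n = 7

7


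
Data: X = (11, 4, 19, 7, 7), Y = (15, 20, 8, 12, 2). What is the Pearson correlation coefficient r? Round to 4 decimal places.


r = sum((xi-xbar)(yi-ybar)) / sqrt(sum((xi-xbar)^2) * sum((yi-ybar)^2))
n = 5, xbar = 48/5 = 9.6, ybar = 57/5 = 11.4
Sxy = sum((xi-xbar)(yi-ybar)) = -52.2
Sxx = sum((xi-xbar)^2) = 135.2
Syy = sum((yi-ybar)^2) = 187.2
sqrt(Sxx*Syy) ≈ 159.089409
r = Sxy / sqrt(Sxx*Syy) = -52.2 / 159.089409 ≈ -0.328117

-0.3281


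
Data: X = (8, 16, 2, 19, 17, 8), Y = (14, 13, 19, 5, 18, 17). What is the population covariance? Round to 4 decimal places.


Cov = (1/n)*sum((xi-xbar)(yi-ybar))
n = 6, xbar = 70/6 = 35/3 ≈ 11.666667, ybar = 86/6 = 43/3 ≈ 14.333333
sum((xi-xbar)(yi-ybar)) = -325/3 ≈ -108.333333
Cov = -108.333333 / 6 = -325/18 ≈ -18.055556

-18.0556


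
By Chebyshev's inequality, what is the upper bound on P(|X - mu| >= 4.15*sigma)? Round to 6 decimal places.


P <= 1/k^2
k^2 = 4.15^2 = 17.2225
1/k^2 = 1 / 17.2225 = 400/6889 ≈ 0.05806358

0.058064


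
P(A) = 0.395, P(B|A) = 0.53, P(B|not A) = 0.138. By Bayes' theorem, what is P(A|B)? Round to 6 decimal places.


P(A|B) = P(B|A)*P(A) / P(B), P(B) = P(B|A)*P(A) + P(B|not A)*P(not A)
P(B|A)*P(A) = 0.53 * 0.395 = 0.20935
P(B|not A)*P(not A) = 0.138 * 0.605 = 0.08349
P(B) = 0.20935 + 0.08349 = 0.29284
P(A|B) = 0.20935 / 0.29284 ≈ 0.71489551

0.714896


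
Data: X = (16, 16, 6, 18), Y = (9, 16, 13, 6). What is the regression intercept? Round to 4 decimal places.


a = ybar - b*xbar, where b = sum((xi-xbar)(yi-ybar)) / sum((xi-xbar)^2)
n = 4, xbar = 56/4 = 14, ybar = 44/4 = 11
Sxy = sum((xi-xbar)(yi-ybar)) = -30
Sxx = sum((xi-xbar)^2) = 88
b = Sxy / Sxx = -15/44 ≈ -0.340909
a = 11 - (-0.340909) * 14 = 347/22 ≈ 15.772727

15.7727


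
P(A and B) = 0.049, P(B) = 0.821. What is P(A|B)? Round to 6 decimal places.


P(A|B) = P(A and B) / P(B) = 0.049 / 0.821 = 49/821 ≈ 0.05968331

0.059683


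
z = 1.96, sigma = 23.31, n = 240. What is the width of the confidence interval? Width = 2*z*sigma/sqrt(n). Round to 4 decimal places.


width = 2*z*sigma/sqrt(n)
2*z*sigma = 2 * 1.96 * 23.31 = 91.3752
sqrt(240) ≈ 15.491933
width = 91.3752 / 15.491933 ≈ 5.898244

5.8982


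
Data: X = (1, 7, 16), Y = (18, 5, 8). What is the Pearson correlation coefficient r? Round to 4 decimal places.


r = sum((xi-xbar)(yi-ybar)) / sqrt(sum((xi-xbar)^2) * sum((yi-ybar)^2))
n = 3, xbar = 24/3 = 8, ybar = 31/3 ≈ 10.333333
Sxy = sum((xi-xbar)(yi-ybar)) = -67
Sxx = sum((xi-xbar)^2) = 114
Syy = sum((yi-ybar)^2) = 278/3 ≈ 92.666667
sqrt(Sxx*Syy) ≈ 102.781321
r = Sxy / sqrt(Sxx*Syy) = -67 / 102.781321 ≈ -0.651869

-0.6519


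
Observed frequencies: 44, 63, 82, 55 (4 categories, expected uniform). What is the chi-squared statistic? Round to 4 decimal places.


chi2 = sum((O-E)^2/E), E = total/4
total = 244, E = 244/4 = 61
(44 - 61)^2 / 61 = 289 / 61 = 289/61 ≈ 4.737705
(63 - 61)^2 / 61 = 4 / 61 = 4/61 ≈ 0.065574
(82 - 61)^2 / 61 = 441 / 61 = 441/61 ≈ 7.229508
(55 - 61)^2 / 61 = 36 / 61 = 36/61 ≈ 0.590164
chi2 = 770/61 ≈ 12.622951

12.6230


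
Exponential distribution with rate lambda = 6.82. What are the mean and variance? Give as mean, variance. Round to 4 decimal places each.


mean = 1/lam, var = 1/lam^2
mean = 1 / 6.82 = 50/341 ≈ 0.146628
lam^2 = 6.82^2 = 46.5124
var = 1 / 46.5124 ≈ 0.021500

0.1466, 0.0215


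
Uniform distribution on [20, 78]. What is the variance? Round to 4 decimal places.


Var = (b-a)^2 / 12
(b-a)^2 = (78 - 20)^2 = 3364
Var = 3364/12 ≈ 280.333333

280.3333


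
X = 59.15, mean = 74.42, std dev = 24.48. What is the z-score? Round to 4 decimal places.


z = (X - mu) / sigma
X - mu = 59.15 - 74.42 = -15.27
z = -15.27 / 24.48 = -509/816 ≈ -0.623775

-0.6238


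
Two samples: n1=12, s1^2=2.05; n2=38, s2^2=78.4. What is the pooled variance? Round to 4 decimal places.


sp^2 = ((n1-1)*s1^2 + (n2-1)*s2^2)/(n1+n2-2)
(n1-1)*s1^2 = 11 * 2.05 = 22.55
(n2-1)*s2^2 = 37 * 78.4 = 2900.8
numerator = 22.55 + 2900.8 = 2923.35
n1+n2-2 = 48
sp^2 = 2923.35 / 48 = 60.903125

60.9031


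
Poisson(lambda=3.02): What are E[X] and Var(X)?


E[X] = Var(X) = lambda = 3.02

3.02, 3.02


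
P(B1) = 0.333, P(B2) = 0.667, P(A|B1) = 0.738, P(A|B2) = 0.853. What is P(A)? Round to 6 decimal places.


P(A) = P(A|B1)*P(B1) + P(A|B2)*P(B2)
P(A|B1)*P(B1) = 0.738 * 0.333 = 0.245754
P(A|B2)*P(B2) = 0.853 * 0.667 = 0.568951
P(A) = 0.245754 + 0.568951 = 0.814705

0.814705


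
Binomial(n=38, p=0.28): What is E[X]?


E[X] = n*p = 38 * 0.28 = 10.64

10.64


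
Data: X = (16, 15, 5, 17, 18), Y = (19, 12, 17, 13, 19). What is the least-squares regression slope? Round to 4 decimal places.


b = sum((xi-xbar)(yi-ybar)) / sum((xi-xbar)^2)
n = 5, xbar = 71/5 = 14.2, ybar = 80/5 = 16
Sxy = sum((xi-xbar)(yi-ybar)) = -4
Sxx = sum((xi-xbar)^2) = 110.8
b = Sxy / Sxx = -10/277 ≈ -0.036101

-0.0361


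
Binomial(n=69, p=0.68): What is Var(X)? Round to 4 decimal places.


Var = n*p*(1-p) = 69 * 0.68 * 0.32 = 15.0144

15.0144


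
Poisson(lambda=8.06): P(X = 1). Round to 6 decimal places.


P = e^(-lam) * lam^k / k!
e^(-8.06) ≈ 0.0003159268
lam^k = 8.06^1 = 8.06
k! = 1! = 1
P = 0.0003159268 * 8.06 / 1 ≈ 0.002546

0.002546


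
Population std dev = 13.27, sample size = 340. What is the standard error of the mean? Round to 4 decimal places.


SE = sigma / sqrt(n)
sqrt(340) ≈ 18.439089
SE = 13.27 / 18.439089 ≈ 0.719667

0.7197


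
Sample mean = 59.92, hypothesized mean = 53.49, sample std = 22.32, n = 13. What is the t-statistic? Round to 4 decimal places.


t = (xbar - mu0) / (s/sqrt(n))
xbar - mu0 = 59.92 - 53.49 = 6.43
sqrt(13) ≈ 3.60555128
s/sqrt(n) = 22.32 / 3.60555128 ≈ 6.19045419
t = 6.43 / 6.19045419 ≈ 1.038696

1.0387


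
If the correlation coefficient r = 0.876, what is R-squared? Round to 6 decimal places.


R^2 = r^2 = (0.876)^2 = 0.767376

0.767376


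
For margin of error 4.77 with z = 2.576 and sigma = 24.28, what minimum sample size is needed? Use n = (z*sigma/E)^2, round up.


z*sigma/E = 2.576 * 24.28 / 4.77 ≈ 13.112218
(z*sigma/E)^2 ≈ 171.930262
round up: n = 172

172


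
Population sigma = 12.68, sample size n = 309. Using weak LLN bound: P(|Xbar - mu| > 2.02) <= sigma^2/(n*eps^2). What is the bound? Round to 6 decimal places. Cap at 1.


bound = min(1, sigma^2/(n*eps^2))
sigma^2 = 12.68^2 = 160.7824
n*eps^2 = 309 * 2.02^2 = 309 * 4.0804 = 1260.8436
sigma^2/(n*eps^2) = 160.7824 / 1260.8436 ≈ 0.12751970

0.127520


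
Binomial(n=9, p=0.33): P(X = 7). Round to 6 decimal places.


P = C(n,k) * p^k * (1-p)^(n-k)
C(9,7) = 36
p^k = 0.33^7 ≈ 0.0004261844
(1-p)^(n-k) = 0.67^2 = 0.4489
P = 36 * 0.0004261844 * 0.4489 ≈ 0.006887

0.006887


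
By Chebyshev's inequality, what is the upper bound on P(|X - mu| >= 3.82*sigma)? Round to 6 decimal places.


P <= 1/k^2
k^2 = 3.82^2 = 14.5924
1/k^2 = 1 / 14.5924 ≈ 0.06852882

0.068529


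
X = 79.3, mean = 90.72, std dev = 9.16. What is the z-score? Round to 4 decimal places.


z = (X - mu) / sigma
X - mu = 79.3 - 90.72 = -11.42
z = -11.42 / 9.16 = -571/458 ≈ -1.246725

-1.2467


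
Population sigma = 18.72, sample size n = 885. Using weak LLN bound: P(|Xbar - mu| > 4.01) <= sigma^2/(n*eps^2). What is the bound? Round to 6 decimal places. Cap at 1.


bound = min(1, sigma^2/(n*eps^2))
sigma^2 = 18.72^2 = 350.4384
n*eps^2 = 885 * 4.01^2 = 885 * 16.0801 = 14230.8885
sigma^2/(n*eps^2) = 350.4384 / 14230.8885 ≈ 0.02462519

0.024625


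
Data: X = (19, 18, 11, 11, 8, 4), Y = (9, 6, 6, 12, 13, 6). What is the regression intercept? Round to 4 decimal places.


a = ybar - b*xbar, where b = sum((xi-xbar)(yi-ybar)) / sum((xi-xbar)^2)
n = 6, xbar = 71/6 ≈ 11.833333, ybar = 52/6 = 26/3 ≈ 8.666667
Sxy = sum((xi-xbar)(yi-ybar)) = -31/3 ≈ -10.333333
Sxx = sum((xi-xbar)^2) = 1001/6 ≈ 166.833333
b = Sxy / Sxx = -62/1001 ≈ -0.061938
a = 8.666667 - (-0.061938) * 11.833333 = 9409/1001 ≈ 9.399600

9.3996


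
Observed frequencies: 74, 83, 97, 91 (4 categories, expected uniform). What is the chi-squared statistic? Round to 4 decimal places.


chi2 = sum((O-E)^2/E), E = total/4
total = 345, E = 345/4 = 86.25
(74 - 86.25)^2 / 86.25 = 150.0625 / 86.25 = 2401/1380 ≈ 1.739855
(83 - 86.25)^2 / 86.25 = 10.5625 / 86.25 = 169/1380 ≈ 0.122464
(97 - 86.25)^2 / 86.25 = 115.5625 / 86.25 = 1849/1380 ≈ 1.339855
(91 - 86.25)^2 / 86.25 = 22.5625 / 86.25 = 361/1380 ≈ 0.261594
chi2 = 239/69 ≈ 3.463768

3.4638


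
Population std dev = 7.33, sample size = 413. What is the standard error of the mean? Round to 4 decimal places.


SE = sigma / sqrt(n)
sqrt(413) ≈ 20.322401
SE = 7.33 / 20.322401 ≈ 0.360686

0.3607


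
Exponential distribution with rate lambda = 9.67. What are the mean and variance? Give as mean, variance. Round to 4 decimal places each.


mean = 1/lam, var = 1/lam^2
mean = 1 / 9.67 = 100/967 ≈ 0.103413
lam^2 = 9.67^2 = 93.5089
var = 1 / 93.5089 ≈ 0.010694

0.1034, 0.0107


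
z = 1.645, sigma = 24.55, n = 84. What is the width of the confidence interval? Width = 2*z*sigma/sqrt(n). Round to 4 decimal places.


width = 2*z*sigma/sqrt(n)
2*z*sigma = 2 * 1.645 * 24.55 = 80.7695
sqrt(84) ≈ 9.165151
width = 80.7695 / 9.165151 ≈ 8.812675

8.8127


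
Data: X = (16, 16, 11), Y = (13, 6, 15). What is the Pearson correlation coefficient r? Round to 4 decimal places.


r = sum((xi-xbar)(yi-ybar)) / sqrt(sum((xi-xbar)^2) * sum((yi-ybar)^2))
n = 3, xbar = 43/3 ≈ 14.333333, ybar = 34/3 ≈ 11.333333
Sxy = sum((xi-xbar)(yi-ybar)) = -55/3 ≈ -18.333333
Sxx = sum((xi-xbar)^2) = 50/3 ≈ 16.666667
Syy = sum((yi-ybar)^2) = 134/3 ≈ 44.666667
sqrt(Sxx*Syy) ≈ 27.284509
r = Sxy / sqrt(Sxx*Syy) = -18.333333 / 27.284509 ≈ -0.671932

-0.6719


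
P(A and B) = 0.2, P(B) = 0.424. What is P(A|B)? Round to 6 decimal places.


P(A|B) = P(A and B) / P(B) = 0.2 / 0.424 = 25/53 ≈ 0.47169811

0.471698


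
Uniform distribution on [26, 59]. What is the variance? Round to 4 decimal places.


Var = (b-a)^2 / 12
(b-a)^2 = (59 - 26)^2 = 1089
Var = 1089/12 = 90.75

90.7500


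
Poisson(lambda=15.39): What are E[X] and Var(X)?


E[X] = Var(X) = lambda = 15.39

15.39, 15.39


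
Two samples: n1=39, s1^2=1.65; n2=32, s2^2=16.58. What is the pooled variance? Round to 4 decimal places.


sp^2 = ((n1-1)*s1^2 + (n2-1)*s2^2)/(n1+n2-2)
(n1-1)*s1^2 = 38 * 1.65 = 62.7
(n2-1)*s2^2 = 31 * 16.58 = 513.98
numerator = 62.7 + 513.98 = 576.68
n1+n2-2 = 69
sp^2 = 576.68 / 69 = 14417/1725 ≈ 8.357681

8.3577


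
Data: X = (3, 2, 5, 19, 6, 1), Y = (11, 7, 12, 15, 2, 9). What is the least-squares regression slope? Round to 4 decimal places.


b = sum((xi-xbar)(yi-ybar)) / sum((xi-xbar)^2)
n = 6, xbar = 36/6 = 6, ybar = 56/6 = 28/3 ≈ 9.333333
Sxy = sum((xi-xbar)(yi-ybar)) = 77
Sxx = sum((xi-xbar)^2) = 220
b = Sxy / Sxx = 0.35

0.3500


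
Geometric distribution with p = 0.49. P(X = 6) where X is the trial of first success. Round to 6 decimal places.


P = (1-p)^(k-1) * p
(1-p)^(k-1) = 0.51^5 ≈ 0.03450253
P = 0.03450253 * 0.49 ≈ 0.01690624

0.016906


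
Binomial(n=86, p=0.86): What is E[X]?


E[X] = n*p = 86 * 0.86 = 73.96

73.96


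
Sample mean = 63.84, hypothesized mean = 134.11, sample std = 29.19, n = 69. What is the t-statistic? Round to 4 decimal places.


t = (xbar - mu0) / (s/sqrt(n))
xbar - mu0 = 63.84 - 134.11 = -70.27
sqrt(69) ≈ 8.30662386
s/sqrt(n) = 29.19 / 8.30662386 ≈ 3.51406305
t = -70.27 / 3.51406305 ≈ -19.996795

-19.9968


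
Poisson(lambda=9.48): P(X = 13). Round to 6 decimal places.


P = e^(-lam) * lam^k / k!
e^(-9.48) ≈ 0.00007636394
lam^k = 9.48^13 ≈ 4994688239017.573050
k! = 13! = 6227020800
P = 0.00007636394 * 4994688239017.573050 / 6227020800 ≈ 0.061251

0.061251


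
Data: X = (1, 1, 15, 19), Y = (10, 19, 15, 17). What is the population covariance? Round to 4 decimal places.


Cov = (1/n)*sum((xi-xbar)(yi-ybar))
n = 4, xbar = 36/4 = 9, ybar = 61/4 = 15.25
sum((xi-xbar)(yi-ybar)) = 28
Cov = 28 / 4 = 7

7.0000


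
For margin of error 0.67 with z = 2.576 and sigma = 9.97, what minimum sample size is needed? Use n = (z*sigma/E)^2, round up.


z*sigma/E = 2.576 * 9.97 / 0.67 = 321034/8375 ≈ 38.332418
(z*sigma/E)^2 ≈ 1469.374263
round up: n = 1470

1470


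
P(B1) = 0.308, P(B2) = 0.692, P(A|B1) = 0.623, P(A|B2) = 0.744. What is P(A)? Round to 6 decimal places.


P(A) = P(A|B1)*P(B1) + P(A|B2)*P(B2)
P(A|B1)*P(B1) = 0.623 * 0.308 = 0.191884
P(A|B2)*P(B2) = 0.744 * 0.692 = 0.514848
P(A) = 0.191884 + 0.514848 = 0.706732

0.706732


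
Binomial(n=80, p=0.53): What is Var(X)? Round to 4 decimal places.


Var = n*p*(1-p) = 80 * 0.53 * 0.47 = 19.928

19.9280


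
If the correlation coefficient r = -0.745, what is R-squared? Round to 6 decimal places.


R^2 = r^2 = (-0.745)^2 = 0.555025

0.555025


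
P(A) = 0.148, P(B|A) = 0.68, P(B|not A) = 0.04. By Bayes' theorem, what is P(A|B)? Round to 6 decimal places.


P(A|B) = P(B|A)*P(A) / P(B), P(B) = P(B|A)*P(A) + P(B|not A)*P(not A)
P(B|A)*P(A) = 0.68 * 0.148 = 0.10064
P(B|not A)*P(not A) = 0.04 * 0.852 = 0.03408
P(B) = 0.10064 + 0.03408 = 0.13472
P(A|B) = 0.10064 / 0.13472 = 629/842 ≈ 0.74703088

0.747031


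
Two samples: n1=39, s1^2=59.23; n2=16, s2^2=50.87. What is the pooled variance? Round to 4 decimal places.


sp^2 = ((n1-1)*s1^2 + (n2-1)*s2^2)/(n1+n2-2)
(n1-1)*s1^2 = 38 * 59.23 = 2250.74
(n2-1)*s2^2 = 15 * 50.87 = 763.05
numerator = 2250.74 + 763.05 = 3013.79
n1+n2-2 = 53
sp^2 = 3013.79 / 53 = 301379/5300 ≈ 56.863962

56.8640


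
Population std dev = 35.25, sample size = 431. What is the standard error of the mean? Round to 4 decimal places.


SE = sigma / sqrt(n)
sqrt(431) ≈ 20.760539
SE = 35.25 / 20.760539 ≈ 1.697933

1.6979


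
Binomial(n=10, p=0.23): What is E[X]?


E[X] = n*p = 10 * 0.23 = 2.3

2.3


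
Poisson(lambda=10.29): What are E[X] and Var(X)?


E[X] = Var(X) = lambda = 10.29

10.29, 10.29


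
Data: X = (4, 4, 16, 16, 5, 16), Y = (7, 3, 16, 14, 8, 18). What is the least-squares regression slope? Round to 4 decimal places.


b = sum((xi-xbar)(yi-ybar)) / sum((xi-xbar)^2)
n = 6, xbar = 61/6 ≈ 10.166667, ybar = 66/6 = 11
Sxy = sum((xi-xbar)(yi-ybar)) = 177
Sxx = sum((xi-xbar)^2) = 1229/6 ≈ 204.833333
b = Sxy / Sxx = 1062/1229 ≈ 0.864117

0.8641


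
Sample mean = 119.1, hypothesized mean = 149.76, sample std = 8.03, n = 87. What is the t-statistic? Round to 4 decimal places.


t = (xbar - mu0) / (s/sqrt(n))
xbar - mu0 = 119.1 - 149.76 = -30.66
sqrt(87) ≈ 9.32737905
s/sqrt(n) = 8.03 / 9.32737905 ≈ 0.86090637
t = -30.66 / 0.86090637 ≈ -35.613629

-35.6136


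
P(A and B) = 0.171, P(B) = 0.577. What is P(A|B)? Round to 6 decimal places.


P(A|B) = P(A and B) / P(B) = 0.171 / 0.577 = 171/577 ≈ 0.29636049

0.296360


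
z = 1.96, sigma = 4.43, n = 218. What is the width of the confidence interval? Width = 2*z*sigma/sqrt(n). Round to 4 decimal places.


width = 2*z*sigma/sqrt(n)
2*z*sigma = 2 * 1.96 * 4.43 = 17.3656
sqrt(218) ≈ 14.764823
width = 17.3656 / 14.764823 ≈ 1.176147

1.1761


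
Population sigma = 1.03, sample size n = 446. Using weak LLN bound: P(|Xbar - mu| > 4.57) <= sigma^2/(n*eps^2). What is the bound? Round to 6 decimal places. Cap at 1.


bound = min(1, sigma^2/(n*eps^2))
sigma^2 = 1.03^2 = 1.0609
n*eps^2 = 446 * 4.57^2 = 446 * 20.8849 = 9314.6654
sigma^2/(n*eps^2) = 1.0609 / 9314.6654 ≈ 0.00011390

0.000114
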